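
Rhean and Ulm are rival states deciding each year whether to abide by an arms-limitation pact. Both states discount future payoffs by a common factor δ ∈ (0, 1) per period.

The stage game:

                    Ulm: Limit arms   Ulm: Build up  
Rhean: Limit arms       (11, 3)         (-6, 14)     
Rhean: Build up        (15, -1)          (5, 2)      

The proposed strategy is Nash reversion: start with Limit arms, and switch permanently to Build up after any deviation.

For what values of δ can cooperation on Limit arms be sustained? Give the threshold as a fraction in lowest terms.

Rhean: cooperation gives 11 each period; deviation gives 15 once then 5 forever.
  11/(1−δ) ≥ 15 + 5δ/(1−δ) ⇒ δ ≥ 4/10 = 2/5.
Ulm: cooperation gives 3 each period; deviation gives 14 once then 2 forever.
  δ ≥ 11/12.
Both must hold, so the binding constraint is Ulm's: δ ≥ 11/12.

11/12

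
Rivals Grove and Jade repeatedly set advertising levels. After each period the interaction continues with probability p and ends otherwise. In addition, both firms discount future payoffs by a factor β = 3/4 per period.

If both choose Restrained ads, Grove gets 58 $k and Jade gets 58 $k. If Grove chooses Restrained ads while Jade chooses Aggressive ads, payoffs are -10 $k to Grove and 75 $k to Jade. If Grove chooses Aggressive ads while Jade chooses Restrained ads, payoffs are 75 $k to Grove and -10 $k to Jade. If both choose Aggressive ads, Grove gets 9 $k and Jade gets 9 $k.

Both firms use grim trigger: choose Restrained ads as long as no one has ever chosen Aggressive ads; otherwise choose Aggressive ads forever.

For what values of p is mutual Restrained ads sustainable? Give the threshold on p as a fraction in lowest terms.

Expected continuation weight on next period's payoff is β·p = 3/4·p, which plays the role of the discount factor.
Cooperation requires 3/4·p ≥ (75−58)/(75−9) = 17/66, hence p ≥ 34/99.

34/99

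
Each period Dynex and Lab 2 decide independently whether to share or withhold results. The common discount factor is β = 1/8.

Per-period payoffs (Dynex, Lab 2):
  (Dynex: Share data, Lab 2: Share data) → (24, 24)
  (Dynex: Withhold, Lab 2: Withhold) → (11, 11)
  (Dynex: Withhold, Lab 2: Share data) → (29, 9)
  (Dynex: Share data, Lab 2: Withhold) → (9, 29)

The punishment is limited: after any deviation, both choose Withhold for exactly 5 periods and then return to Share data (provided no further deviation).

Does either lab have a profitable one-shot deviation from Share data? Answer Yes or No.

A one-shot deviation gives 29 now, then 11 for 5 periods, then back to 24.
Gain from deviating: (29−24) today; loss: (24−11) in each of the next 5 periods.
No-deviation condition: (24−11)(β+…+β^5) ≥ 29−24, i.e. β+…+β^5 ≥ 5/13.
At β = 1/8: β+…+β^5 = 0.1429 < 0.3846.
So cooperation is not sustainable.

Yes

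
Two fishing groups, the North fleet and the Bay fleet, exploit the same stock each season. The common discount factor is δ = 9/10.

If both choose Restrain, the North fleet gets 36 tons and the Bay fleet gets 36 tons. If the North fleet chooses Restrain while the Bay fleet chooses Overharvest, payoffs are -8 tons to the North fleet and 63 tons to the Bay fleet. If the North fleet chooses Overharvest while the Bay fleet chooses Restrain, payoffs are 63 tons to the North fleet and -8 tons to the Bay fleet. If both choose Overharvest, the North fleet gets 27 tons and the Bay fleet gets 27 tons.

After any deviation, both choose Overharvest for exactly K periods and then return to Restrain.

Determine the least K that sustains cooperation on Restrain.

Need Σ_{k=1}^{K} δ^k ≥ (63−36)/(36−27) = 3.0000 at δ = 9/10.
At K = 3 the sum is 2.4390 < 3.0000; at K = 4 it is 3.0951 ≥ 3.0000.
So the minimum punishment length is K = 4.

4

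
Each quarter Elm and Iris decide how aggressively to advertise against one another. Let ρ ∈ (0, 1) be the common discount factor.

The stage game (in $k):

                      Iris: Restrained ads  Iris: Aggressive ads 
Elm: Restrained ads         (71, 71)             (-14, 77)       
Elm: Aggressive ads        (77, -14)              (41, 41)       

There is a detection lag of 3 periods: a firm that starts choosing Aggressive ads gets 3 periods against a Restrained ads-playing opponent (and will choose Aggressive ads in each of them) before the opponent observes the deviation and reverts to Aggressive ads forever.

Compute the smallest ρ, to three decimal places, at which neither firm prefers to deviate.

A deviator earns 77 for 3 periods, then 41 forever; cooperating earns 71 forever. Multiplying the IC by (1−ρ):
71 ≥ 77(1−ρ^3) + 41ρ^3, so 36·ρ^3 ≥ 6 and ρ^3 ≥ 1/6.
ρ ≥ (1/6)^(1/3) ≈ 0.550.

0.550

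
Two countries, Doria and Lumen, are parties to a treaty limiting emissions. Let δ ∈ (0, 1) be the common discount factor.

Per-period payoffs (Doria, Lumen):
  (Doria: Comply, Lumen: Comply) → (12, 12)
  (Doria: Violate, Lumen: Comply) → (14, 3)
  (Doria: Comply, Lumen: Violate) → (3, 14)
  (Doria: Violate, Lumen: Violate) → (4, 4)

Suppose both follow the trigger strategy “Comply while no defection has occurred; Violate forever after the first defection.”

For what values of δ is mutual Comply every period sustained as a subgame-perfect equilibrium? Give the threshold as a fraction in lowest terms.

12/(1−δ) ≥ 14 + 4δ/(1−δ)
12 ≥ 14 − 10δ
δ ≥ 2/10 = 1/5.

1/5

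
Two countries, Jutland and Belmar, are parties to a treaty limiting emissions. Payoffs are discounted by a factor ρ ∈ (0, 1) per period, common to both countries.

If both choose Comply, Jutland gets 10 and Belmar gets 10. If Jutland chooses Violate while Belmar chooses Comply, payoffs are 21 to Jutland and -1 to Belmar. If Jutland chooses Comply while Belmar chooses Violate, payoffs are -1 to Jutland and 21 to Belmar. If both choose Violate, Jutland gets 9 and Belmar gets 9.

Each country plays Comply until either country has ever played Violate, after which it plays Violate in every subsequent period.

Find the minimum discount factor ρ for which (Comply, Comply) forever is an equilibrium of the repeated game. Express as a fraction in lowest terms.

11/12

10/(1−ρ) ≥ 21 + 9ρ/(1−ρ)
10 ≥ 21 − 12ρ
ρ ≥ 11/12.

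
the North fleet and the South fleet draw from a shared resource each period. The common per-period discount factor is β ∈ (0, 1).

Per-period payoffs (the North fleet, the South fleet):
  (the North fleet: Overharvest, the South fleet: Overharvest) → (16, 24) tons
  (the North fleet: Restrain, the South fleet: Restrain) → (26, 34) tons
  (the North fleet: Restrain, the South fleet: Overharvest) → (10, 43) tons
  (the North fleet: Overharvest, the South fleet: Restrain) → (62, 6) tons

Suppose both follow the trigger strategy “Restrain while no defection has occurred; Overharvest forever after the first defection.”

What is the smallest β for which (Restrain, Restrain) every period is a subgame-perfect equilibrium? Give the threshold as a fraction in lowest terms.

the North fleet's threshold: (62−26)/(62−16) = 18/23.
the South fleet's threshold: (43−34)/(43−24) = 9/19.
18/23 > 9/19, so the North fleet binds and β* = 18/23.

18/23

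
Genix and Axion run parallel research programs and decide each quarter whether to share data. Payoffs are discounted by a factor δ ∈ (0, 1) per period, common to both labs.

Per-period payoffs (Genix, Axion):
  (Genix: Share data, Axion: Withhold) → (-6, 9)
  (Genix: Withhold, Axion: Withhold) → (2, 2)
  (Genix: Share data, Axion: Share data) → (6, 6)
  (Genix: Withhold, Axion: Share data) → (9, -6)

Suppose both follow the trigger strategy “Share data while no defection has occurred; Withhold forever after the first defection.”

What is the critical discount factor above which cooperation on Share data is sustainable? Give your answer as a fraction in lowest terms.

3/7

6/(1−δ) ≥ 9 + 2δ/(1−δ)
6 ≥ 9 − 7δ
δ ≥ 3/7.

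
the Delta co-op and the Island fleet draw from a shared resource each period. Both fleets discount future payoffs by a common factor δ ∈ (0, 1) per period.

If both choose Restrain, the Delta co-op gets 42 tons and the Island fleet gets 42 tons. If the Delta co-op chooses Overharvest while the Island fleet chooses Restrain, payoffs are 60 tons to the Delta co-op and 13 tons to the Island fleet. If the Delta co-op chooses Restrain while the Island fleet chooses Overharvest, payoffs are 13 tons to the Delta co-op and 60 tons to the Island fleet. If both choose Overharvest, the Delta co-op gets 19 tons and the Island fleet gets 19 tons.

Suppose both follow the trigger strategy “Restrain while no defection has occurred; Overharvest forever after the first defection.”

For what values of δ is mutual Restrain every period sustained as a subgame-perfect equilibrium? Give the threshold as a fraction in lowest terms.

One-period gain from deviating is 60 − 42 = 18. The loss is 42 − 19 = 23 in every subsequent period, with present value 23·δ/(1−δ).
Deviation is unprofitable when 23·δ/(1−δ) ≥ 18, i.e. δ/(1−δ) ≥ 18/23.
Equivalently δ ≥ 18/(18+23) = 18/41.

18/41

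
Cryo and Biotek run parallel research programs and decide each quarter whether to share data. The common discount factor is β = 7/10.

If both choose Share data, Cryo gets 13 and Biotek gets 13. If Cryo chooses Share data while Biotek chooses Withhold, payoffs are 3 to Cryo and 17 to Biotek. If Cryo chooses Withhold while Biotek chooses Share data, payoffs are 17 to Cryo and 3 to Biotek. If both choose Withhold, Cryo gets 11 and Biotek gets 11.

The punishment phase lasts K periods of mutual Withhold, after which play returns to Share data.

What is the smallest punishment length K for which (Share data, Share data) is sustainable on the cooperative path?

6

IC: β(1−β^K)/(1−β) ≥ (17−13)/(13−11) = 2.
With β = 7/10: need 1 − β^K ≥ 2·(1−7/10)/(7/10), i.e. β^K ≤ 0.1429.
Since (7/10)^5 = 0.1681 and (7/10)^6 = 0.1176, the smallest such K is 6.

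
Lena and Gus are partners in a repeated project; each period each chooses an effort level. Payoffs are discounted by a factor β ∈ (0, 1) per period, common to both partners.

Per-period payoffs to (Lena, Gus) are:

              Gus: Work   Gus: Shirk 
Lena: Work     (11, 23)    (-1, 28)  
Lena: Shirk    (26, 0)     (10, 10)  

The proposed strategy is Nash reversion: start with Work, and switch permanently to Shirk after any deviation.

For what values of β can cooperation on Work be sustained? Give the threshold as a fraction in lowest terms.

15/16

Lena: cooperation gives 11 each period; deviation gives 26 once then 10 forever.
  11/(1−β) ≥ 26 + 10β/(1−β) ⇒ β ≥ 15/16.
Gus: cooperation gives 23 each period; deviation gives 28 once then 10 forever.
  β ≥ 5/18.
Both must hold, so the binding constraint is Lena's: β ≥ 15/16.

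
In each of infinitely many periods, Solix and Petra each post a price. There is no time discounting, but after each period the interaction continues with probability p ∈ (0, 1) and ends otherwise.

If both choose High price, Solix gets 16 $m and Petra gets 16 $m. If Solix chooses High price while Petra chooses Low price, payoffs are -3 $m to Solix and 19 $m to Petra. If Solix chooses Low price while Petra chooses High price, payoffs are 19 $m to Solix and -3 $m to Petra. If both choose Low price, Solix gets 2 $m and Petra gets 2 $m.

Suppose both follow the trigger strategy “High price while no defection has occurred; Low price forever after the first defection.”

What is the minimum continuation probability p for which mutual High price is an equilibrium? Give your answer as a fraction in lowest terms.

3/17

Expected cooperation value is 16 + p·16 + p²·16 + … = 16/(1−p); deviation gives 19 + p·2/(1−p).
16 ≥ 19(1−p) + 2p ⇒ 17p ≥ 3 ⇒ p ≥ 3/17.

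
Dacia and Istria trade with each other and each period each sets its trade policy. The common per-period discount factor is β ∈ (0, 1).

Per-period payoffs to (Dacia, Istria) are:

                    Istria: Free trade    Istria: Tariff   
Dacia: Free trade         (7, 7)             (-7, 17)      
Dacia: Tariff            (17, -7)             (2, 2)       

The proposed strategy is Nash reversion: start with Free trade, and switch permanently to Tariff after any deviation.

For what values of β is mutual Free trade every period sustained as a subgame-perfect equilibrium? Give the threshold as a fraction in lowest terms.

Cooperation forever yields 7 each period: 7/(1−β).
Deviating yields 17 once, then 2 forever: 17 + 2β/(1−β).
No profitable deviation requires 7/(1−β) ≥ 17 + 2β/(1−β).
Multiplying by (1−β): 7 ≥ 17(1−β) + 2β = 17 − 15β.
So 15β ≥ 10, i.e. β ≥ 10/15 = 2/3.

2/3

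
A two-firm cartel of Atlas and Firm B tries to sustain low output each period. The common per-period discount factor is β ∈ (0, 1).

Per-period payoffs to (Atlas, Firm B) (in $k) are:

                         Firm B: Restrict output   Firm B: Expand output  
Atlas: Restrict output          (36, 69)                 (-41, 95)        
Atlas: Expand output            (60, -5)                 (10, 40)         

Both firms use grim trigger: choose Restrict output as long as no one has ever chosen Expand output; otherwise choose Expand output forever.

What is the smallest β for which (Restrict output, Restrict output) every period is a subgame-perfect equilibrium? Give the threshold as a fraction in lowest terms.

For Atlas: deviation gain 60−36 = 24, per-period punishment loss 36−10 = 26. IC gives β ≥ 24/50 = 12/25.
For Firm B: gain 26, loss 29 per period, so β ≥ 26/55.
The tighter constraint is Atlas's, so cooperation needs β ≥ 12/25.

12/25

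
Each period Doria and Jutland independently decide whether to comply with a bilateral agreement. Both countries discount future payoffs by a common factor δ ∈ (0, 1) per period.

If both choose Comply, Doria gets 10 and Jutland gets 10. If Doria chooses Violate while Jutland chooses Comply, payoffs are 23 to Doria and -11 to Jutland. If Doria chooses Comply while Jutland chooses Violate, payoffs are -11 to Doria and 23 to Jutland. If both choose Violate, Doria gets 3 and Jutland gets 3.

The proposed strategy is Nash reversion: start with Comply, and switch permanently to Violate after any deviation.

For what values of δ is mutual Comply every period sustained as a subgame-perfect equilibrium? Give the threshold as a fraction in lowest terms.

Under grim trigger the critical discount factor is (T−C)/(T−P) with T = 23, C = 10, P = 3.
δ* = (23−10)/(23−3) = 13/20.

13/20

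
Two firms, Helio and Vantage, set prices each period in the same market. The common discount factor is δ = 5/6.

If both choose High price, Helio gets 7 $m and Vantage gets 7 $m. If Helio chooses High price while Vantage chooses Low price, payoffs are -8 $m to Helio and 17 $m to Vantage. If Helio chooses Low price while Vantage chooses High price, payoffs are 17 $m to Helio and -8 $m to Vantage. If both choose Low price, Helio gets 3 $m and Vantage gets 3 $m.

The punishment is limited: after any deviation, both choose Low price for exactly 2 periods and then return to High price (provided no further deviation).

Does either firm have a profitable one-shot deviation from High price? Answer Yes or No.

A one-shot deviation gives 17 now, then 3 for 2 periods, then back to 7.
Gain from deviating: (17−7) today; loss: (7−3) in each of the next 2 periods.
No-deviation condition: (7−3)(δ+…+δ^2) ≥ 17−7, i.e. δ+…+δ^2 ≥ 5/2.
At δ = 5/6: δ+…+δ^2 = 1.5278 < 2.5000.
So cooperation is not sustainable.

Yes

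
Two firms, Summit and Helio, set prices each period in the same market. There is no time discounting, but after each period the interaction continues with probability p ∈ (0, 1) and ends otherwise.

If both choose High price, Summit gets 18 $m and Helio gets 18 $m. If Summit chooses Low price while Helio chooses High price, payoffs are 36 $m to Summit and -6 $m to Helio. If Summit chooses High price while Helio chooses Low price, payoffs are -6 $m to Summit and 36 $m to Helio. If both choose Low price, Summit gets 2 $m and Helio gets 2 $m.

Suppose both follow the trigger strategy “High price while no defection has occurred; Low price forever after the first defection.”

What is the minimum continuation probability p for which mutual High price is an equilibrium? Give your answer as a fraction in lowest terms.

9/17

Expected cooperation value is 18 + p·18 + p²·18 + … = 18/(1−p); deviation gives 36 + p·2/(1−p).
18 ≥ 36(1−p) + 2p ⇒ 34p ≥ 18 ⇒ p ≥ 18/34 = 9/17.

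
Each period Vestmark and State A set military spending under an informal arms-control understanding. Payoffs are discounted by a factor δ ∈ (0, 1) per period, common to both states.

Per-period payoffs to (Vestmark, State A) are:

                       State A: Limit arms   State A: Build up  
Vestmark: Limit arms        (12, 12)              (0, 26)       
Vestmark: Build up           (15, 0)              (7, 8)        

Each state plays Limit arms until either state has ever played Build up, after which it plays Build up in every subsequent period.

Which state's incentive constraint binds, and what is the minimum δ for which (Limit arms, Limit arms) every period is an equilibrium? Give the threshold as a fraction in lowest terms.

State A; δ ≥ 7/9

For Vestmark: deviation gain 15−12 = 3, per-period punishment loss 12−7 = 5. IC gives δ ≥ 3/8.
For State A: gain 14, loss 4 per period, so δ ≥ 14/18 = 7/9.
The tighter constraint is State A's, so cooperation needs δ ≥ 7/9.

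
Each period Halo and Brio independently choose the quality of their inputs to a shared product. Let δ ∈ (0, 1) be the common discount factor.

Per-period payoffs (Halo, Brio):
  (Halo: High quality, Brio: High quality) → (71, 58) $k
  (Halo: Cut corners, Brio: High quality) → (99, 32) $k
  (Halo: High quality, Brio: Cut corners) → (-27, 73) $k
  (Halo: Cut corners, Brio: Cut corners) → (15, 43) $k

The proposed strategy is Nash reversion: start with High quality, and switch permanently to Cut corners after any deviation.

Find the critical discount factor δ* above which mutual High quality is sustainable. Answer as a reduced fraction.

1/2

Halo: cooperation gives 71 each period; deviation gives 99 once then 15 forever.
  71/(1−δ) ≥ 99 + 15δ/(1−δ) ⇒ δ ≥ 28/84 = 1/3.
Brio: cooperation gives 58 each period; deviation gives 73 once then 43 forever.
  δ ≥ 15/30 = 1/2.
Both must hold, so the binding constraint is Brio's: δ ≥ 1/2.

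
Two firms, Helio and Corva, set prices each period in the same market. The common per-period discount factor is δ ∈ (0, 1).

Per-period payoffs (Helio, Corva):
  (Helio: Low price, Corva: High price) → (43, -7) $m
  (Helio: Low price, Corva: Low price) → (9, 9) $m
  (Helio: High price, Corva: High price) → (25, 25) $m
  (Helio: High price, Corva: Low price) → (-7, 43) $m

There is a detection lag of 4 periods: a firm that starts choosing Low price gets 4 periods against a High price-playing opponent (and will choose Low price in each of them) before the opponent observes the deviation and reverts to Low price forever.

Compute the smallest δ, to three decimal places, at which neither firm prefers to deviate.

0.853

Deviating for the 4 undetected periods gains 43−25 = 18 per period over cooperation, then loses 25−9 = 16 per period forever once punishment starts.
Gain: 18(1 + δ + … + δ^3); loss: 16·δ^4/(1−δ).
No profitable deviation ⇔ 18(1−δ^4) ≤ 16·δ^4, i.e. δ^4 ≥ 18/(18+16) = 9/17.
Hence δ ≥ (9/17)^(1/4) ≈ 0.853.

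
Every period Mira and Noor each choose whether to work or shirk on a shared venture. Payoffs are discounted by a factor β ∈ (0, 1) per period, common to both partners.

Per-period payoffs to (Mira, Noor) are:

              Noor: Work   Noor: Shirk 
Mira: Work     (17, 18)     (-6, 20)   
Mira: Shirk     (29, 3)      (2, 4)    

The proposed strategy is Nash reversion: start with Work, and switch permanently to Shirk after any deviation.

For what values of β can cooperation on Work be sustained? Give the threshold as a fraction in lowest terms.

Mira's threshold: (29−17)/(29−2) = 4/9.
Noor's threshold: (20−18)/(20−4) = 1/8.
4/9 > 1/8, so Mira binds and β* = 4/9.

4/9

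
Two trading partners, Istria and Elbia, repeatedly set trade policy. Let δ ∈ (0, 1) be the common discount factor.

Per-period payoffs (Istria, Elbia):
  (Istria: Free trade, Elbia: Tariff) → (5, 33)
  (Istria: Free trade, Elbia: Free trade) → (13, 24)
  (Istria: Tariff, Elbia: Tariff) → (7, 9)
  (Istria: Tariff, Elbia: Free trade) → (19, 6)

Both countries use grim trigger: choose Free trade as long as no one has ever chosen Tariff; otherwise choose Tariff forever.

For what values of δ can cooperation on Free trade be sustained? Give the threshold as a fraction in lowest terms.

Istria's threshold: (19−13)/(19−7) = 1/2.
Elbia's threshold: (33−24)/(33−9) = 3/8.
1/2 > 3/8, so Istria binds and δ* = 1/2.

1/2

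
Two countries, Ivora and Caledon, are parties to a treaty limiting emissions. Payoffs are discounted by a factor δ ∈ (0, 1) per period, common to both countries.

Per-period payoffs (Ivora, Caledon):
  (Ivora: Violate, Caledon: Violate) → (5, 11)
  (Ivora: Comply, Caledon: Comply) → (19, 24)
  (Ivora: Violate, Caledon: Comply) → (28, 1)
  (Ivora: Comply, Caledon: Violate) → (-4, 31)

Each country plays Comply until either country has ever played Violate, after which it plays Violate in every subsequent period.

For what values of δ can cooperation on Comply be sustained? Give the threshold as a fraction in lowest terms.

For Ivora: deviation gain 28−19 = 9, per-period punishment loss 19−5 = 14. IC gives δ ≥ 9/23.
For Caledon: gain 7, loss 13 per period, so δ ≥ 7/20.
The tighter constraint is Ivora's, so cooperation needs δ ≥ 9/23.

9/23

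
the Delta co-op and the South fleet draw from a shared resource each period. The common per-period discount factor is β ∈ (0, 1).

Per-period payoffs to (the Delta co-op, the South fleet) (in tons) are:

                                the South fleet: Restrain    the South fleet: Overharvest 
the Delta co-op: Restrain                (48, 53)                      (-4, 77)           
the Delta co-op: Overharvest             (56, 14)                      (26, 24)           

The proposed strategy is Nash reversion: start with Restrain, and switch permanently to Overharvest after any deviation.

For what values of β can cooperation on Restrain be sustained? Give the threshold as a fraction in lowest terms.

For the Delta co-op: deviation gain 56−48 = 8, per-period punishment loss 48−26 = 22. IC gives β ≥ 8/30 = 4/15.
For the South fleet: gain 24, loss 29 per period, so β ≥ 24/53.
The tighter constraint is the South fleet's, so cooperation needs β ≥ 24/53.

24/53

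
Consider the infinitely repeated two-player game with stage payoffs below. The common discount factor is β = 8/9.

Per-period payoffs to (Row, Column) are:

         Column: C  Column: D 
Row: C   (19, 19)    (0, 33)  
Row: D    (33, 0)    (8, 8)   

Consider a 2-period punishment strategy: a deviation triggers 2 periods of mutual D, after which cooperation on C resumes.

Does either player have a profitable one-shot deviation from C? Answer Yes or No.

A one-shot deviation gives 33 now, then 8 for 2 periods, then back to 19.
Gain from deviating: (33−19) today; loss: (19−8) in each of the next 2 periods.
No-deviation condition: (19−8)(β+…+β^2) ≥ 33−19, i.e. β+…+β^2 ≥ 14/11.
At β = 8/9: β+…+β^2 = 1.6790 ≥ 1.2727.
So cooperation is sustainable.

No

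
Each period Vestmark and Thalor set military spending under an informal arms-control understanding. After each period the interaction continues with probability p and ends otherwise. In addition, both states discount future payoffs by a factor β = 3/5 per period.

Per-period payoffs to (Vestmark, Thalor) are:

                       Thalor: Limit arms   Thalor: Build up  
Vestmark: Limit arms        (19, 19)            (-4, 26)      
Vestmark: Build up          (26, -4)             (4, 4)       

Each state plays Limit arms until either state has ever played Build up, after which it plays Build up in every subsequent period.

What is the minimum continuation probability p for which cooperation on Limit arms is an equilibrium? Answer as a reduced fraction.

With continuation probability p and discount β, the effective per-period discount factor is βp.
Grim-trigger IC: βp ≥ (26−19)/(26−4) = 7/22.
So p ≥ (7/22)/(3/5) = 35/66.

35/66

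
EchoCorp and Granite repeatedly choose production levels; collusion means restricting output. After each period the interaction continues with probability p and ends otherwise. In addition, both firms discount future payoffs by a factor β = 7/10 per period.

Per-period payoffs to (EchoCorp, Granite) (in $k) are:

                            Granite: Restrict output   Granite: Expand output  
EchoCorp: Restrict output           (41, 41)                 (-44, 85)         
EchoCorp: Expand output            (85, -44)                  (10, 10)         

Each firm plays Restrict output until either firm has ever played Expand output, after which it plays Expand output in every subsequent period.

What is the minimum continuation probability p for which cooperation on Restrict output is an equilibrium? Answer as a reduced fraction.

88/105

With continuation probability p and discount β, the effective per-period discount factor is βp.
Grim-trigger IC: βp ≥ (85−41)/(85−10) = 44/75.
So p ≥ (44/75)/(7/10) = 88/105.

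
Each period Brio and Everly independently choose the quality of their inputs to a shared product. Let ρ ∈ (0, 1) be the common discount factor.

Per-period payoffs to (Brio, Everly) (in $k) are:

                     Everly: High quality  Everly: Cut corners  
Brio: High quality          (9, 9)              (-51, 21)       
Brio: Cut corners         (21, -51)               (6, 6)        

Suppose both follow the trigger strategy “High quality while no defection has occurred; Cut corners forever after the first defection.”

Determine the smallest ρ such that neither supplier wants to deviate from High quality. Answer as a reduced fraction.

Under grim trigger the critical discount factor is (T−C)/(T−P) with T = 21, C = 9, P = 6.
ρ* = (21−9)/(21−6) = 12/15 = 4/5.

4/5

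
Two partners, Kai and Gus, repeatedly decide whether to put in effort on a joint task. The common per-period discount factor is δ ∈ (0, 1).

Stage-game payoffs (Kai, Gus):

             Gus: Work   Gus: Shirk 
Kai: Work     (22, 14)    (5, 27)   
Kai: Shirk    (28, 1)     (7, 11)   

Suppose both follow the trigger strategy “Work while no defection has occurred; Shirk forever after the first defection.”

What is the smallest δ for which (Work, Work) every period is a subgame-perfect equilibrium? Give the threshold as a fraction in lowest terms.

13/16

Kai's threshold: (28−22)/(28−7) = 2/7.
Gus's threshold: (27−14)/(27−11) = 13/16.
2/7 < 13/16, so Gus binds and δ* = 13/16.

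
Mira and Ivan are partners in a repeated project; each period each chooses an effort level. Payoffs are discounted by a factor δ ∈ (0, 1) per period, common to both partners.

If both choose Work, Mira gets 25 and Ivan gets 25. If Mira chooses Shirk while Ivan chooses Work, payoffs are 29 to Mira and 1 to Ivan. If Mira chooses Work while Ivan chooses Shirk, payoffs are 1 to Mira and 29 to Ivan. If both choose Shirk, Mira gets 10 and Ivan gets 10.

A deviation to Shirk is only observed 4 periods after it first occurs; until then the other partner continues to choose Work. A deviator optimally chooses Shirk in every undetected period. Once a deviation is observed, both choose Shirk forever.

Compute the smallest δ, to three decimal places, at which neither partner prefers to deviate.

Deviating for the 4 undetected periods gains 29−25 = 4 per period over cooperation, then loses 25−10 = 15 per period forever once punishment starts.
Gain: 4(1 + δ + … + δ^3); loss: 15·δ^4/(1−δ).
No profitable deviation ⇔ 4(1−δ^4) ≤ 15·δ^4, i.e. δ^4 ≥ 4/(4+15) = 4/19.
Hence δ ≥ (4/19)^(1/4) ≈ 0.677.

0.677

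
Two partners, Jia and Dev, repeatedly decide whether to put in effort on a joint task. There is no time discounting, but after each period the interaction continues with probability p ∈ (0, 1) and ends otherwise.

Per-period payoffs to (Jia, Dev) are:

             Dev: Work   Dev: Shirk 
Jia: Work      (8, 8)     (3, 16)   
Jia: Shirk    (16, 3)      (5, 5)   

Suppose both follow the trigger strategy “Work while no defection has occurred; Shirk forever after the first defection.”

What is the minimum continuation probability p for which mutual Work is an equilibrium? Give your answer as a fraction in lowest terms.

8/11

Expected cooperation value is 8 + p·8 + p²·8 + … = 8/(1−p); deviation gives 16 + p·5/(1−p).
8 ≥ 16(1−p) + 5p ⇒ 11p ≥ 8 ⇒ p ≥ 8/11.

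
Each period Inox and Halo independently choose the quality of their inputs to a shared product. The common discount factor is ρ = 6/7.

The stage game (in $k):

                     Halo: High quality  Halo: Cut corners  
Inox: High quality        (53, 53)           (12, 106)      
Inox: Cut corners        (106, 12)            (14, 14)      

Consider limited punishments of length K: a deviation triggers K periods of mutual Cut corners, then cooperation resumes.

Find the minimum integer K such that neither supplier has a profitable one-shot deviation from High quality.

2

IC: ρ(1−ρ^K)/(1−ρ) ≥ (106−53)/(53−14) = 53/39.
With ρ = 6/7: need 1 − ρ^K ≥ 53/39·(1−6/7)/(6/7), i.e. ρ^K ≤ 0.7735.
Since (6/7)^1 = 0.8571 and (6/7)^2 = 0.7347, the smallest such K is 2.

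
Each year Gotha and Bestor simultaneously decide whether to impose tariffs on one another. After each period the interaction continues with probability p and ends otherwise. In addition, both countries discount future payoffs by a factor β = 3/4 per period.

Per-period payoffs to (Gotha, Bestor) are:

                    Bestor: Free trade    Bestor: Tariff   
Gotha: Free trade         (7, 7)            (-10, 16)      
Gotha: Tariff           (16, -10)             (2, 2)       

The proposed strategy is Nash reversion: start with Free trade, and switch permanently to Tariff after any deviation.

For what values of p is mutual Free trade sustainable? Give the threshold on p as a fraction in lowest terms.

6/7

With continuation probability p and discount β, the effective per-period discount factor is βp.
Grim-trigger IC: βp ≥ (16−7)/(16−2) = 9/14.
So p ≥ (9/14)/(3/4) = 6/7.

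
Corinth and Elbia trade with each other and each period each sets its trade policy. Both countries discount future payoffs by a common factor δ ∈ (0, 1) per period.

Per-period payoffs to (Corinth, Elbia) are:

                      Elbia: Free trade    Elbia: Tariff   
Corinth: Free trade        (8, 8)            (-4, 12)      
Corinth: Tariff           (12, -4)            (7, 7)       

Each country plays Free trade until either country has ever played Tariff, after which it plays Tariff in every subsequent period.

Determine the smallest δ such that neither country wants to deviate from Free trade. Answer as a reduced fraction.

4/5

Cooperation forever yields 8 each period: 8/(1−δ).
Deviating yields 12 once, then 7 forever: 12 + 7δ/(1−δ).
No profitable deviation requires 8/(1−δ) ≥ 12 + 7δ/(1−δ).
Multiplying by (1−δ): 8 ≥ 12(1−δ) + 7δ = 12 − 5δ.
So 5δ ≥ 4, i.e. δ ≥ 4/5.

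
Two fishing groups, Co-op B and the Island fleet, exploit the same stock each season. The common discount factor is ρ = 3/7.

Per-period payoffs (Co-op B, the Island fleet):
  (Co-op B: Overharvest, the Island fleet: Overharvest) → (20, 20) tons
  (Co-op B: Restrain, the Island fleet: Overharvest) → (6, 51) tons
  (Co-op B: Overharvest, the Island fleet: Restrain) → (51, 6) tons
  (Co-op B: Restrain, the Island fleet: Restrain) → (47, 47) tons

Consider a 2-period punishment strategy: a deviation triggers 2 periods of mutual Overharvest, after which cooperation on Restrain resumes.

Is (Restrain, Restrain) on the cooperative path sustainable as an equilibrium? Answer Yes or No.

Comparing payoff streams over the 3 periods until play realigns: cooperate → 47(1+ρ+…+ρ^2); deviate → 51 + 20(ρ+…+ρ^2).
Cooperation is sustained iff (47−20)(ρ+…+ρ^2) ≥ 51−47.
ρ+…+ρ^2 = 3/7·(1−(3/7)^2)/(1−3/7) = 0.6122, and (51−47)/(47−20) = 0.1481.
0.6122 ≥ 0.1481, so cooperation is sustainable.

Yes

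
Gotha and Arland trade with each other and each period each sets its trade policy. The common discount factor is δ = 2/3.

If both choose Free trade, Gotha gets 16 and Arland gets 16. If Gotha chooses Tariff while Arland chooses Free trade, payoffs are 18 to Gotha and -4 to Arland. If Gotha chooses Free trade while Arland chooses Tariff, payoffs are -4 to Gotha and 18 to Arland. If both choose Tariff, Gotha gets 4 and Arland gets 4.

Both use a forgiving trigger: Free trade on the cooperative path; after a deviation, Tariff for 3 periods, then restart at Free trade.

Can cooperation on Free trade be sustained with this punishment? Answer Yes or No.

A one-shot deviation gives 18 now, then 4 for 3 periods, then back to 16.
Gain from deviating: (18−16) today; loss: (16−4) in each of the next 3 periods.
No-deviation condition: (16−4)(δ+…+δ^3) ≥ 18−16, i.e. δ+…+δ^3 ≥ 1/6.
At δ = 2/3: δ+…+δ^3 = 1.4074 ≥ 0.1667.
So cooperation is sustainable.

Yes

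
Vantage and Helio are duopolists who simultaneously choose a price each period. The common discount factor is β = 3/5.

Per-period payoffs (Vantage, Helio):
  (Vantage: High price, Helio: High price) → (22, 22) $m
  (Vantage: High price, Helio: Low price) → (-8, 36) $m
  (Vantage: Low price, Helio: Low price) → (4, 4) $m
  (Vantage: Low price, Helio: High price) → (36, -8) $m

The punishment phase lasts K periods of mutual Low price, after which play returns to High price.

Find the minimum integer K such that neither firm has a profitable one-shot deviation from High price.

IC: β(1−β^K)/(1−β) ≥ (36−22)/(22−4) = 7/9.
With β = 3/5: need 1 − β^K ≥ 7/9·(1−3/5)/(3/5), i.e. β^K ≤ 0.4815.
Since (3/5)^1 = 0.6000 and (3/5)^2 = 0.3600, the smallest such K is 2.

2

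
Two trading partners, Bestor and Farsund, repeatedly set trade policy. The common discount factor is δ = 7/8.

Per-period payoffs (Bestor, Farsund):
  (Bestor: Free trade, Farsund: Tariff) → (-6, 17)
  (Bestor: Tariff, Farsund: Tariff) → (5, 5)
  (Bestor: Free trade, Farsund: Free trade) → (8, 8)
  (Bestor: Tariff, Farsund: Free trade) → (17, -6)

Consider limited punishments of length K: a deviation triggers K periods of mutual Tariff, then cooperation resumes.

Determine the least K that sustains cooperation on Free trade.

5

IC: δ(1−δ^K)/(1−δ) ≥ (17−8)/(8−5) = 3.
With δ = 7/8: need 1 − δ^K ≥ 3·(1−7/8)/(7/8), i.e. δ^K ≤ 0.5714.
Since (7/8)^4 = 0.5862 and (7/8)^5 = 0.5129, the smallest such K is 5.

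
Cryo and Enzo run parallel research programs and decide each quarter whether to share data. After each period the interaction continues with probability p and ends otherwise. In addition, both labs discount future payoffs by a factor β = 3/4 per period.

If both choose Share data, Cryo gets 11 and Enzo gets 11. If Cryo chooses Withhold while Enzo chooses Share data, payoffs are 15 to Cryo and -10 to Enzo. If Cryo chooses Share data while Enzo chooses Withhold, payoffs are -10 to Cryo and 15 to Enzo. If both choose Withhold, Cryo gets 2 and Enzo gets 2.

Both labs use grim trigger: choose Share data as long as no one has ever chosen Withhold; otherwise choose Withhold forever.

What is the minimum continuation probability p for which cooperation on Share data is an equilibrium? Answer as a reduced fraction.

16/39

Expected continuation weight on next period's payoff is β·p = 3/4·p, which plays the role of the discount factor.
Cooperation requires 3/4·p ≥ (15−11)/(15−2) = 4/13, hence p ≥ 16/39.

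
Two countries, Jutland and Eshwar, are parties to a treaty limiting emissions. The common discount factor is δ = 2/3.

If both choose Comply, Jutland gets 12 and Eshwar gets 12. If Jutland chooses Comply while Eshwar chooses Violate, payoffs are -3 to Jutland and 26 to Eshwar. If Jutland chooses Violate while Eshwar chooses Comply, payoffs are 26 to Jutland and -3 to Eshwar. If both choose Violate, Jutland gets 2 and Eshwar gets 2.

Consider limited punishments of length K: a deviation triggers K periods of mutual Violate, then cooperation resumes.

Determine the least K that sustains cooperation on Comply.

3

No profitable deviation requires (12−2)(δ+…+δ^K) ≥ 26−12, i.e. δ+…+δ^K ≥ 7/5 ≈ 1.4000.
With δ = 2/3, the partial sums are K=1: 0.6667, K=2: 1.1111, K=3: 1.4074.
K = 3 is the first length at which the sum reaches 1.4000.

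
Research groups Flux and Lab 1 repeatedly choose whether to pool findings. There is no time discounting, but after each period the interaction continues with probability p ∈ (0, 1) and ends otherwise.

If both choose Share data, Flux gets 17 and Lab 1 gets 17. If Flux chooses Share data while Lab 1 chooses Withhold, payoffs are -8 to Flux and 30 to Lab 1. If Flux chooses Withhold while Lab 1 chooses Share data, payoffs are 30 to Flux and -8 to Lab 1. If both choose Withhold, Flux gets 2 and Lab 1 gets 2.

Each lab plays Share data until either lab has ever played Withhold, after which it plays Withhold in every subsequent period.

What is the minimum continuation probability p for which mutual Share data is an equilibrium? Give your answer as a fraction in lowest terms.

13/28

With no time discounting, the continuation probability p plays the role of the discount factor.
Grim-trigger IC: 17/(1−p) ≥ 30 + 2p/(1−p) ⇒ p ≥ (30−17)/(30−2) = 13/28.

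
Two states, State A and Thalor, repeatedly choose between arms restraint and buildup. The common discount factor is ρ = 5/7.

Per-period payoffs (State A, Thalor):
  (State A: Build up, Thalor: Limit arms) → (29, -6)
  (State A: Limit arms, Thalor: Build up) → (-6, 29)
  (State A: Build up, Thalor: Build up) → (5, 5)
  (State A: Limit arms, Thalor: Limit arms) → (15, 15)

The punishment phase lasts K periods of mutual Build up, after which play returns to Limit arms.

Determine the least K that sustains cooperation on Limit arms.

IC: ρ(1−ρ^K)/(1−ρ) ≥ (29−15)/(15−5) = 7/5.
With ρ = 5/7: need 1 − ρ^K ≥ 7/5·(1−5/7)/(5/7), i.e. ρ^K ≤ 0.4400.
Since (5/7)^2 = 0.5102 and (5/7)^3 = 0.3644, the smallest such K is 3.

3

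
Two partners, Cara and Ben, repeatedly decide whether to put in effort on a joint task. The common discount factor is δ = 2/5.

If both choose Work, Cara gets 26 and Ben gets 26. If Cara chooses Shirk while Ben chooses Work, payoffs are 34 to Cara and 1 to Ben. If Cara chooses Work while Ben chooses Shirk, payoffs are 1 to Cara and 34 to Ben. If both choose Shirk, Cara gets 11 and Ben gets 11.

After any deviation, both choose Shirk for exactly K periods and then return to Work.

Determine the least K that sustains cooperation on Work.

IC: δ(1−δ^K)/(1−δ) ≥ (34−26)/(26−11) = 8/15.
With δ = 2/5: need 1 − δ^K ≥ 8/15·(1−2/5)/(2/5), i.e. δ^K ≤ 0.2000.
Since (2/5)^1 = 0.4000 and (2/5)^2 = 0.1600, the smallest such K is 2.

2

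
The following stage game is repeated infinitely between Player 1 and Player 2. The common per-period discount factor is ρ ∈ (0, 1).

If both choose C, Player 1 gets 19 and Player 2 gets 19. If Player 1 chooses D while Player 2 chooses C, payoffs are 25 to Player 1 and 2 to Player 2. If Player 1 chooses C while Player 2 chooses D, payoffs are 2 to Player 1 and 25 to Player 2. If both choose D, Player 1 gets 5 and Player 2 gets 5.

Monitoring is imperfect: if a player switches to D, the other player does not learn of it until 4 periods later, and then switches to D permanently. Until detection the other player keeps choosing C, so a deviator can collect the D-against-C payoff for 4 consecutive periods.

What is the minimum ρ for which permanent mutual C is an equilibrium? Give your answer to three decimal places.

Deviating for the 4 undetected periods gains 25−19 = 6 per period over cooperation, then loses 19−5 = 14 per period forever once punishment starts.
Gain: 6(1 + ρ + … + ρ^3); loss: 14·ρ^4/(1−ρ).
No profitable deviation ⇔ 6(1−ρ^4) ≤ 14·ρ^4, i.e. ρ^4 ≥ 6/(6+14) = 3/10.
Hence ρ ≥ (3/10)^(1/4) ≈ 0.740.

0.740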